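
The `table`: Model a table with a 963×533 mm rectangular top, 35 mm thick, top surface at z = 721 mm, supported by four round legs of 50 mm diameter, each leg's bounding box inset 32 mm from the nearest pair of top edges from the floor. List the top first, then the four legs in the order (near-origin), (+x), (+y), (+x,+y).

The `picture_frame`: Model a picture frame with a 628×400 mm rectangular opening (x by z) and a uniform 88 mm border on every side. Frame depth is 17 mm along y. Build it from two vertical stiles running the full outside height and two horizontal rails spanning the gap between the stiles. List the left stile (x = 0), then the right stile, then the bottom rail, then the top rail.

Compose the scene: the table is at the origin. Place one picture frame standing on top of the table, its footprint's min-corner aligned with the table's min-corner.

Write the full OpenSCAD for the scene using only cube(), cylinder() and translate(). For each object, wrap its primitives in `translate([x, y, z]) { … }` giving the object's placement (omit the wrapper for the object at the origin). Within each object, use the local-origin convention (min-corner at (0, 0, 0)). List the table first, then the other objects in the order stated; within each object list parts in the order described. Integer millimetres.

translate([0, 0, 686]) cube([963, 533, 35]);
translate([57, 57, 0]) cylinder(h = 686, r = 25);
translate([906, 57, 0]) cylinder(h = 686, r = 25);
translate([57, 476, 0]) cylinder(h = 686, r = 25);
translate([906, 476, 0]) cylinder(h = 686, r = 25);
translate([0, 0, 721]) {
  cube([88, 17, 576]);
  translate([716, 0, 0]) cube([88, 17, 576]);
  translate([88, 0, 0]) cube([628, 17, 88]);
  translate([88, 0, 488]) cube([628, 17, 88]);
}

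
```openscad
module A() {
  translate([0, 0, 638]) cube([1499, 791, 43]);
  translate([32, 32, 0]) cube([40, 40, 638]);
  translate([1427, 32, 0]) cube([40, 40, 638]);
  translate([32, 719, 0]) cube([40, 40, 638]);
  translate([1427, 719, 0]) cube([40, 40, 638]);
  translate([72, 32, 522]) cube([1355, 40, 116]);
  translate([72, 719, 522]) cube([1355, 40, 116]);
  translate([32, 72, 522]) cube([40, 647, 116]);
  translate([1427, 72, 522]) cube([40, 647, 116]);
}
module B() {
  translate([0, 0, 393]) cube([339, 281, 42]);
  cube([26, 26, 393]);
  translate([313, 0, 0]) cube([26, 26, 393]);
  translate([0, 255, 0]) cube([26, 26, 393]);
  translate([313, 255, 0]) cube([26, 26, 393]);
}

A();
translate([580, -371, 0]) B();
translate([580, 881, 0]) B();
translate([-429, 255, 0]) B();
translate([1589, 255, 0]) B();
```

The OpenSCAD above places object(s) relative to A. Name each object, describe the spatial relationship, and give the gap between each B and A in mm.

A is a table. B is a stool. Four stools sit around the table at the −y, +y, −x, +x sides. The gap between each stool and the table is 90 mm.

Each stool's nearest face is 90 mm from the table's bounding box.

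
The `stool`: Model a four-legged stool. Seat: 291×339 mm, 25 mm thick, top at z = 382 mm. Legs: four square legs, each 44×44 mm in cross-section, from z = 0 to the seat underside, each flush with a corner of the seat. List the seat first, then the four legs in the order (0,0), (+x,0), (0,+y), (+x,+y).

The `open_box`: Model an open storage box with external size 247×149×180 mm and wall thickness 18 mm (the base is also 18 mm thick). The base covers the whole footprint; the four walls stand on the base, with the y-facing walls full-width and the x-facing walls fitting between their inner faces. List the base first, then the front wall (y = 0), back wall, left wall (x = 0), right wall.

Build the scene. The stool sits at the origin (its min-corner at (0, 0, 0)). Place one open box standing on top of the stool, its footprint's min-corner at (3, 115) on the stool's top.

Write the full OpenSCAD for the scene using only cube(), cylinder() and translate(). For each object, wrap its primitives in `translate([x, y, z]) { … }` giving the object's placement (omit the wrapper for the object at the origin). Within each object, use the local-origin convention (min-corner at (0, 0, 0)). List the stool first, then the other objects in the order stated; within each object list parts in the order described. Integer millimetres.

translate([0, 0, 357]) cube([291, 339, 25]);
cube([44, 44, 357]);
translate([247, 0, 0]) cube([44, 44, 357]);
translate([0, 295, 0]) cube([44, 44, 357]);
translate([247, 295, 0]) cube([44, 44, 357]);
translate([3, 115, 382]) {
  cube([247, 149, 18]);
  translate([0, 0, 18]) cube([247, 18, 162]);
  translate([0, 131, 18]) cube([247, 18, 162]);
  translate([0, 18, 18]) cube([18, 113, 162]);
  translate([229, 18, 18]) cube([18, 113, 162]);
}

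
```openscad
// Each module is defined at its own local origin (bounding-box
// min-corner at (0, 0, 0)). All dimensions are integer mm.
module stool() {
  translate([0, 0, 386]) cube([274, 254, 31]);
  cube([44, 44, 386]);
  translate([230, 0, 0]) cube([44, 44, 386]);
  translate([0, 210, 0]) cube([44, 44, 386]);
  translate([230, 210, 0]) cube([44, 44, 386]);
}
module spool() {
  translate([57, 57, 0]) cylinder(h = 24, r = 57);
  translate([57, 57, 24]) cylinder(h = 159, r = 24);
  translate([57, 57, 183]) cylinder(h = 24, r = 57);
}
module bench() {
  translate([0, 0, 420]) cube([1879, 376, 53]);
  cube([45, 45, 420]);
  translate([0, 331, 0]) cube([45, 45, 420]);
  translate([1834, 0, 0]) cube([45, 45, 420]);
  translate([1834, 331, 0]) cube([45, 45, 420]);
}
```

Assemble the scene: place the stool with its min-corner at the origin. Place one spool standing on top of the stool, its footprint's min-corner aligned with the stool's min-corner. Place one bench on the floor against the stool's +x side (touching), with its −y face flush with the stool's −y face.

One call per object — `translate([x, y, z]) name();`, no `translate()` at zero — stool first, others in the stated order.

stool();
translate([0, 0, 417]) spool();
translate([274, 0, 0]) bench();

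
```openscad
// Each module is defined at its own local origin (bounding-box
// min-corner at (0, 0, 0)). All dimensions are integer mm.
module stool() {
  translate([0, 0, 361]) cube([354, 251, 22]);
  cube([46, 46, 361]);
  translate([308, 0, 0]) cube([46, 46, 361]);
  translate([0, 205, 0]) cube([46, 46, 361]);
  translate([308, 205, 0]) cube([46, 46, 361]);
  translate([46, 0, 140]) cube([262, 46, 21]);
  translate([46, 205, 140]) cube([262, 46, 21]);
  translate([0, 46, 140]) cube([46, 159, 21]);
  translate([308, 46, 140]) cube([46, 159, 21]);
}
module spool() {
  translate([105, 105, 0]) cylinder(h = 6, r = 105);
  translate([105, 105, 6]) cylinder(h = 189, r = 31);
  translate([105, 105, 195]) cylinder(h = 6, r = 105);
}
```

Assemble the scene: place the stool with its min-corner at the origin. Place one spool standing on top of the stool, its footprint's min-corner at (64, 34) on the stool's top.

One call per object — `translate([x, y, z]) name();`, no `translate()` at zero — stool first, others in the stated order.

stool();
translate([64, 34, 383]) spool();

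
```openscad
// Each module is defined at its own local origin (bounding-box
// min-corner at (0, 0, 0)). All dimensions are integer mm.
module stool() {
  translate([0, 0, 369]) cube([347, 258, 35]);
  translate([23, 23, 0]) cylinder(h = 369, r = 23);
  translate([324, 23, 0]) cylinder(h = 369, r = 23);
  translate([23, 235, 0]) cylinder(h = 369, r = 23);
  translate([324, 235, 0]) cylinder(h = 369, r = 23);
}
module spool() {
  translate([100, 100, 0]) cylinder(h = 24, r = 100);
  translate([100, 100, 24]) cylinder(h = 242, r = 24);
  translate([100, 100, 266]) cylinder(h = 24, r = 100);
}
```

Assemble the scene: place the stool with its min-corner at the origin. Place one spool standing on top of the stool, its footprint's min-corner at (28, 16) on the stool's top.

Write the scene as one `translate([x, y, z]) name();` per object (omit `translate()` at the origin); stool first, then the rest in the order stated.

stool();
translate([28, 16, 404]) spool();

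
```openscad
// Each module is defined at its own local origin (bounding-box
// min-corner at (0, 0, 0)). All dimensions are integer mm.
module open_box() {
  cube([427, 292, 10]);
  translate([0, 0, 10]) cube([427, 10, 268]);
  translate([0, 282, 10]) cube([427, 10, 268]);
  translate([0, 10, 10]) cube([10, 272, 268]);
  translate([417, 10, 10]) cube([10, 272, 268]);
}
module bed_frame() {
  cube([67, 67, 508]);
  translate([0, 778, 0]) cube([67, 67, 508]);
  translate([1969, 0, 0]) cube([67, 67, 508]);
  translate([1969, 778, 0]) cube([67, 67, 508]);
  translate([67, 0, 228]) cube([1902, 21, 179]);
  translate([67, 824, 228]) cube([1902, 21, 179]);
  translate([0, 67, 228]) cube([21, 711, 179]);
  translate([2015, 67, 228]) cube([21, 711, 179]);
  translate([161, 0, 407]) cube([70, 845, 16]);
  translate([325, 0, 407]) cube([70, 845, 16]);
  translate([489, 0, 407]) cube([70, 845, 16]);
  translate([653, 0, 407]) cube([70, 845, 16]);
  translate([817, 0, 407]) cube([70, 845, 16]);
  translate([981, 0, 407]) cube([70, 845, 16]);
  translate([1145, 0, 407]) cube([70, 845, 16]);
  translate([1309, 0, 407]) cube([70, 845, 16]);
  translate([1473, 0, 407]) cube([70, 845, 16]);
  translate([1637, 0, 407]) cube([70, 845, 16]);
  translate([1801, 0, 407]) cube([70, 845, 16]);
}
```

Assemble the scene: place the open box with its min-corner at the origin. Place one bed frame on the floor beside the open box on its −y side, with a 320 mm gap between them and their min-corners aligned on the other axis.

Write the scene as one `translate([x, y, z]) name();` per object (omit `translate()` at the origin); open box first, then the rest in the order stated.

open_box();
translate([0, -1165, 0]) bed_frame();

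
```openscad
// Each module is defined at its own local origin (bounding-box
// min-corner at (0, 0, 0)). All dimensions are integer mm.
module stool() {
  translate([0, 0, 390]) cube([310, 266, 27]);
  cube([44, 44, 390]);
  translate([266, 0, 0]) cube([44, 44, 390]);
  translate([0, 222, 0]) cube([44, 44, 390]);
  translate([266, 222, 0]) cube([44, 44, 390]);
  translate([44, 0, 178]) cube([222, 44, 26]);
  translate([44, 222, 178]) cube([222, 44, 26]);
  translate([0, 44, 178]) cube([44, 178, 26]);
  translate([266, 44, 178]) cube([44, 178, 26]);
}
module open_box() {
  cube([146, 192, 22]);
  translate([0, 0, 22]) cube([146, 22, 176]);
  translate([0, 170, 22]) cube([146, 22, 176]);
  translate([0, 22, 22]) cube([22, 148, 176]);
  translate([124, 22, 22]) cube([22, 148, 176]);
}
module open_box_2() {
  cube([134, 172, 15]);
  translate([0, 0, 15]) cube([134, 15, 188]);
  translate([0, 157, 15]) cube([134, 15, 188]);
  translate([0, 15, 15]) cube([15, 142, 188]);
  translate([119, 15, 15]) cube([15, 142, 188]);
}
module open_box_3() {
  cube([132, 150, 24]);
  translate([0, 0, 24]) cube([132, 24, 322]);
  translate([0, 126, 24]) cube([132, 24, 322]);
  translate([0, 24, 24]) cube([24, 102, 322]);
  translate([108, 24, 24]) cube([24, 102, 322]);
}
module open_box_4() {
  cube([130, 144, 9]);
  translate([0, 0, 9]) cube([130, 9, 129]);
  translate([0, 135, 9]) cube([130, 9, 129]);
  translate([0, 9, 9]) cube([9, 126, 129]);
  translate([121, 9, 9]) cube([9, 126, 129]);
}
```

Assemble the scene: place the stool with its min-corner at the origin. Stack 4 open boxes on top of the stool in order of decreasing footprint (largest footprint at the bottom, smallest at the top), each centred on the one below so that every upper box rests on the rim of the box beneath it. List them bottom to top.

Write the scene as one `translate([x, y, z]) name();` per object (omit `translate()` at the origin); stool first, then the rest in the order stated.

stool();
translate([82, 37, 417]) open_box();
translate([88, 47, 615]) open_box_2();
translate([89, 58, 818]) open_box_3();
translate([90, 61, 1164]) open_box_4();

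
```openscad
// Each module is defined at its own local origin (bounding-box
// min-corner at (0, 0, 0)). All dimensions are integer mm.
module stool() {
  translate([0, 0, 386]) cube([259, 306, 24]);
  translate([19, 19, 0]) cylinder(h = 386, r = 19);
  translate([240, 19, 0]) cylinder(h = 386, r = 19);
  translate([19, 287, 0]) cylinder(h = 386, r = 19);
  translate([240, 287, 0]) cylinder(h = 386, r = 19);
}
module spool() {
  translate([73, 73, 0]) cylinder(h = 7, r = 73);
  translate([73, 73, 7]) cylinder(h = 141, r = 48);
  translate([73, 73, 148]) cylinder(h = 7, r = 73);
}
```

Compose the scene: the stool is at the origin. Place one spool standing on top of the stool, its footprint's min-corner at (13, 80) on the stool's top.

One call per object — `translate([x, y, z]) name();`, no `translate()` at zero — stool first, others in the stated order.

stool();
translate([13, 80, 410]) spool();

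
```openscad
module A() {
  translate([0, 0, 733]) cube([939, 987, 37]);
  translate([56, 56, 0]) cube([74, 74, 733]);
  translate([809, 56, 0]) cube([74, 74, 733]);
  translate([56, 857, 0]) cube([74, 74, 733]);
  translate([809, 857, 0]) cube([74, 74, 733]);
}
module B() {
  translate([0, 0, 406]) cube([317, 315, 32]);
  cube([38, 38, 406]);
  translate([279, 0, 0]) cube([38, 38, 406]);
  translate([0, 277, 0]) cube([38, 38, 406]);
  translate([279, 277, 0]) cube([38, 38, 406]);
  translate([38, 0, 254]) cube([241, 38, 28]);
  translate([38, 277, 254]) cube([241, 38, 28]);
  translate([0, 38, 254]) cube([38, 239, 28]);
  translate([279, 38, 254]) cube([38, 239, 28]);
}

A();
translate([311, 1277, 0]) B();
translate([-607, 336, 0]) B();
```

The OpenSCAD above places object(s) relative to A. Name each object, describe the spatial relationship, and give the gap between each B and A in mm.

Each stool's nearest face is 290 mm from the table's bounding box.

A is a table. B is a stool. Two stools sit around the table at the +y, −x sides. The gap between each stool and the table is 290 mm.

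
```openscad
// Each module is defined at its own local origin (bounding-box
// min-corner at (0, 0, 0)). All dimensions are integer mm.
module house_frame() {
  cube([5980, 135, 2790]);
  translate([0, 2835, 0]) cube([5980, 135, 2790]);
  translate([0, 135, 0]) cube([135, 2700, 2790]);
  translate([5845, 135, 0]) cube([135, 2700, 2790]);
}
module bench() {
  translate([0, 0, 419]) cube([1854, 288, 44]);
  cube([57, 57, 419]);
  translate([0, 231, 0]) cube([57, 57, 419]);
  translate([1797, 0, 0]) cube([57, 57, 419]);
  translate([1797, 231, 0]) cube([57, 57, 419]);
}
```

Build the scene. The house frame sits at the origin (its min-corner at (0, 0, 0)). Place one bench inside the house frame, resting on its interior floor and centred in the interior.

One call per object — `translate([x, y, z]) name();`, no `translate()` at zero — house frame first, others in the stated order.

house_frame();
translate([2063, 1341, 0]) bench();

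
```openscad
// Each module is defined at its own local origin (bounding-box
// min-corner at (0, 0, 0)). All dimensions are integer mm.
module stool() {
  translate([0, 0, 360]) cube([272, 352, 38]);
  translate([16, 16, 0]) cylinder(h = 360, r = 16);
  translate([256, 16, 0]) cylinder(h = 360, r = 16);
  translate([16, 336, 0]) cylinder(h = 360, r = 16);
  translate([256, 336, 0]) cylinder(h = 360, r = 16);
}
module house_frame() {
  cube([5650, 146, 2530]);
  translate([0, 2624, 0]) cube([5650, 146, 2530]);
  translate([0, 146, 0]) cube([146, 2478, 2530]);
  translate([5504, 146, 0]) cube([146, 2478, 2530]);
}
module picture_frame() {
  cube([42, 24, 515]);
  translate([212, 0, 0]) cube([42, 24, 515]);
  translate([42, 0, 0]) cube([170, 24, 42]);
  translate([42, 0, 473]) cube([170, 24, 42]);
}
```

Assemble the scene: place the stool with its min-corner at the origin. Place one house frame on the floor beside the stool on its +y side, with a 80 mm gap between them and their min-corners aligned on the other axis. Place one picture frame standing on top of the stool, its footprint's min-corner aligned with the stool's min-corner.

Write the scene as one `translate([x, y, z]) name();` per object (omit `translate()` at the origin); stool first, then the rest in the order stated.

stool();
translate([0, 432, 0]) house_frame();
translate([0, 0, 398]) picture_frame();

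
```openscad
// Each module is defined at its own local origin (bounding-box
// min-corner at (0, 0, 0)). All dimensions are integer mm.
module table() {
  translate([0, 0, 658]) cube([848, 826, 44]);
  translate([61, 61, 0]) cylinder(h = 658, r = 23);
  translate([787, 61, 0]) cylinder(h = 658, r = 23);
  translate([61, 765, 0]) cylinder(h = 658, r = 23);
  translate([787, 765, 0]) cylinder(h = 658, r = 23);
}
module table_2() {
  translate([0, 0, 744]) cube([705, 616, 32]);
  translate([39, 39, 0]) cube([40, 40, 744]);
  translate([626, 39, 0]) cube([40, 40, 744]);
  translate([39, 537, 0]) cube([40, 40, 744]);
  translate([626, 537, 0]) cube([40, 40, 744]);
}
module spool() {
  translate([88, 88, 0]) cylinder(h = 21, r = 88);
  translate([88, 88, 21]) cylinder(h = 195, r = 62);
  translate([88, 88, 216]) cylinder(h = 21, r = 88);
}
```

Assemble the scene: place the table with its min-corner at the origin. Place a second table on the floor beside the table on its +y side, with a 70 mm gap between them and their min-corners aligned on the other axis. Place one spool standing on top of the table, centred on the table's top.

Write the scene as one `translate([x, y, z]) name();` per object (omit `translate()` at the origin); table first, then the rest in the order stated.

table();
translate([0, 896, 0]) table_2();
translate([336, 325, 702]) spool();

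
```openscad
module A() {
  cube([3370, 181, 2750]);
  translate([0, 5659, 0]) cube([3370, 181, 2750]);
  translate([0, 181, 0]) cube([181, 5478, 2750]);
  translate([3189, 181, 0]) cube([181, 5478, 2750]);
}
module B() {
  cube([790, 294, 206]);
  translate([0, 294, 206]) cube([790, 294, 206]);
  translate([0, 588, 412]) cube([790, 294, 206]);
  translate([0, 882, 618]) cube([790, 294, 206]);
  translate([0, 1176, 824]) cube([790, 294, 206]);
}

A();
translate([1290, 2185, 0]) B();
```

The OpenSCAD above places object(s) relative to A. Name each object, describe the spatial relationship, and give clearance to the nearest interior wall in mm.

A is a house frame. B is a staircase. The staircase sits inside the house frame, centred. The clearance to the nearest interior wall is 1109 mm.

Clearances: x = 1109, y = 2004; minimum 1109 mm.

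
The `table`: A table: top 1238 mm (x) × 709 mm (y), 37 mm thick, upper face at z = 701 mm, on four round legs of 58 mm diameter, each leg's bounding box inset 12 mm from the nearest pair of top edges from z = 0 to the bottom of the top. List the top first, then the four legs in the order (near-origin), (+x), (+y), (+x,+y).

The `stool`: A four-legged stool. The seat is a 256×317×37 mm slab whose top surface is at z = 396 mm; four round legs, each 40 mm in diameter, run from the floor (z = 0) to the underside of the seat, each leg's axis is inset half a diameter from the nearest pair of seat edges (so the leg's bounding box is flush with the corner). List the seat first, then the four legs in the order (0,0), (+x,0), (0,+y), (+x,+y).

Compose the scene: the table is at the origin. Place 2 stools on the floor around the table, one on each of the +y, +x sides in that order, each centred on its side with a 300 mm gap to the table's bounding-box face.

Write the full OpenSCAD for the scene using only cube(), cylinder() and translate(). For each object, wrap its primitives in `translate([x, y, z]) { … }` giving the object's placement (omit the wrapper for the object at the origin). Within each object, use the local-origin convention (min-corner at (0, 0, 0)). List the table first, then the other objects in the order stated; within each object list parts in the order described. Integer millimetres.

translate([0, 0, 664]) cube([1238, 709, 37]);
translate([41, 41, 0]) cylinder(h = 664, r = 29);
translate([1197, 41, 0]) cylinder(h = 664, r = 29);
translate([41, 668, 0]) cylinder(h = 664, r = 29);
translate([1197, 668, 0]) cylinder(h = 664, r = 29);
translate([491, 1009, 0]) {
  translate([0, 0, 359]) cube([256, 317, 37]);
  translate([20, 20, 0]) cylinder(h = 359, r = 20);
  translate([236, 20, 0]) cylinder(h = 359, r = 20);
  translate([20, 297, 0]) cylinder(h = 359, r = 20);
  translate([236, 297, 0]) cylinder(h = 359, r = 20);
}
translate([1538, 196, 0]) {
  translate([0, 0, 359]) cube([256, 317, 37]);
  translate([20, 20, 0]) cylinder(h = 359, r = 20);
  translate([236, 20, 0]) cylinder(h = 359, r = 20);
  translate([20, 297, 0]) cylinder(h = 359, r = 20);
  translate([236, 297, 0]) cylinder(h = 359, r = 20);
}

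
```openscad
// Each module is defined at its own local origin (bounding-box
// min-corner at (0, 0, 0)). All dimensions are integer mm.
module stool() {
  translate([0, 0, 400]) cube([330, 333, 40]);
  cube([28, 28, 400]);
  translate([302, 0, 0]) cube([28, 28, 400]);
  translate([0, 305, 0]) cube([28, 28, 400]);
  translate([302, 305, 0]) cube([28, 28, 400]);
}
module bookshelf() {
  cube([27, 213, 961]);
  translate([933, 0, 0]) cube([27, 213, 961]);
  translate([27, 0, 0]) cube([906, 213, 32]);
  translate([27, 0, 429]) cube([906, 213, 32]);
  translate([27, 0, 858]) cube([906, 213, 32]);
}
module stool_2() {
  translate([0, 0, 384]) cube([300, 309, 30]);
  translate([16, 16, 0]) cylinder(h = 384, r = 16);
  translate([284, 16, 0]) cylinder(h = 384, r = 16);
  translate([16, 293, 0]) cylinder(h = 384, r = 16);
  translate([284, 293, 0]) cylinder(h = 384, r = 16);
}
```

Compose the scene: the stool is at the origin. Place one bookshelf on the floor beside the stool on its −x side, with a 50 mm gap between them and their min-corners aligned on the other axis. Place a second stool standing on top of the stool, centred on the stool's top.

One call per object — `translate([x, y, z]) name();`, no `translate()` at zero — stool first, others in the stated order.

stool();
translate([-1010, 0, 0]) bookshelf();
translate([15, 12, 440]) stool_2();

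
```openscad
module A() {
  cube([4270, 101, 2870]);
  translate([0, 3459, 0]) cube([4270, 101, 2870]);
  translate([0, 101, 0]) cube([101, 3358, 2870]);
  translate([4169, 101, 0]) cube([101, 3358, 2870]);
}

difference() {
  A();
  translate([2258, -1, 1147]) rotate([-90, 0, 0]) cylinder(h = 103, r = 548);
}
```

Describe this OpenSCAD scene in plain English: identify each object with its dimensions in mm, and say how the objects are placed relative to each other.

A is the wall frame of a small rectangular building: four walls, each 2870 mm tall and 101 mm thick, enclosing a footprint 4270 mm (x) by 3560 mm (y) outside-to-outside, with no floor or roof. The front and back walls (the −y and +y sides) span the full width; the two side walls fit between them.

The house frame has a circular hole of radius 548 mm through its front wall, centred at (x = 2258, z = 1147).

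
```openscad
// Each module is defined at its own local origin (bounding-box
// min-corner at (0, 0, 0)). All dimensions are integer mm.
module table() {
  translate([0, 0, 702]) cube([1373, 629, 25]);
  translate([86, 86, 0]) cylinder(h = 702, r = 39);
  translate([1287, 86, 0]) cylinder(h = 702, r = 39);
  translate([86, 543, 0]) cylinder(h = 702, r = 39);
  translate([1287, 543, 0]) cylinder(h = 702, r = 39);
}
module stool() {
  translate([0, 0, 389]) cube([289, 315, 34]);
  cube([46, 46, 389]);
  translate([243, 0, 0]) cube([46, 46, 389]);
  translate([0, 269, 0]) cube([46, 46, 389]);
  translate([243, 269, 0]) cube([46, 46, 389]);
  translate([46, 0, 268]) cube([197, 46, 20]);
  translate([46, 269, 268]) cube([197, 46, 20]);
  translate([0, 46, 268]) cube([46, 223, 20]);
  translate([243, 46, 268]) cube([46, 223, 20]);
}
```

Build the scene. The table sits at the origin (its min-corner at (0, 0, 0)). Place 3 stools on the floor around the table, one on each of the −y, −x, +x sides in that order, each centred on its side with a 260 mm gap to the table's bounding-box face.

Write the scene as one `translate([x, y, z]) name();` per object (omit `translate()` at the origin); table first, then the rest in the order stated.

table();
translate([542, -575, 0]) stool();
translate([-549, 157, 0]) stool();
translate([1633, 157, 0]) stool();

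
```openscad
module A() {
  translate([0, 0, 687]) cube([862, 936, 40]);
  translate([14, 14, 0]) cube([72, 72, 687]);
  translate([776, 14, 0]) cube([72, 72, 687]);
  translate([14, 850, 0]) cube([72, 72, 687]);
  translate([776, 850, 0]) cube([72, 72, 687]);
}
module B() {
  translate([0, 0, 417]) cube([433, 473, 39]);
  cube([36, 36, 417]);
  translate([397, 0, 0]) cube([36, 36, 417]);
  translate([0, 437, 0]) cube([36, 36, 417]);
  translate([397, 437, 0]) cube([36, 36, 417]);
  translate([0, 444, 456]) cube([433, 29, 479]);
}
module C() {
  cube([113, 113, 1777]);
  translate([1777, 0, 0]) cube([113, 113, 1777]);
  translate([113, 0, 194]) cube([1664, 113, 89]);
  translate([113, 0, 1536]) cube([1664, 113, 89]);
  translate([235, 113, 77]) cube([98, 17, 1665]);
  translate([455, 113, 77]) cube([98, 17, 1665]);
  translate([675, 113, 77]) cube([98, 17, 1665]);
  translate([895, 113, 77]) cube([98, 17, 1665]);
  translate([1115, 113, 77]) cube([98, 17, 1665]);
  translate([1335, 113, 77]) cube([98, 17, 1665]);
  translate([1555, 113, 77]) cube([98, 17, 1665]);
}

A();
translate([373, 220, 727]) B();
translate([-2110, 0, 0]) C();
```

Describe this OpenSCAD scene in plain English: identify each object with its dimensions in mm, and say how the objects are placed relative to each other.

A is a rectangular dining table. The top is 862×936×40 mm with its upper surface at z = 727 mm. It stands on four 72×72 mm square legs, each inset 14 mm from the nearest pair of top edges, running from the floor to the underside of the top.

B is a chair: 433×473 mm seat, 39 mm thick, top at z = 456 mm, on four 36 mm square corner legs flush with the seat edges. A 29 mm thick backrest slab spans the full seat width, extending 479 mm above the seat top, its back face flush with the seat's +y edge.

C is a fence section. Two 113×113 mm posts, 1777 mm tall, stand on the floor with a clear span of 1664 mm between their inner faces. Two horizontal rails of 113×89 mm section span the gap between the posts with their undersides at z = 194 mm and z = 1536 mm, flush with the posts' −y face. 7 pickets, each 98 mm wide, 17 mm thick and 1665 mm tall, are fixed to the +y face of the rails with their bottoms at z = 77 mm, evenly spaced across the span with equal gaps (rounded down to the nearest mm) at the −x end and between each pair — any rounding remainder accumulates at the +x end.

The chair is on top of the table. The fence section is on the floor beside the table on its −x side.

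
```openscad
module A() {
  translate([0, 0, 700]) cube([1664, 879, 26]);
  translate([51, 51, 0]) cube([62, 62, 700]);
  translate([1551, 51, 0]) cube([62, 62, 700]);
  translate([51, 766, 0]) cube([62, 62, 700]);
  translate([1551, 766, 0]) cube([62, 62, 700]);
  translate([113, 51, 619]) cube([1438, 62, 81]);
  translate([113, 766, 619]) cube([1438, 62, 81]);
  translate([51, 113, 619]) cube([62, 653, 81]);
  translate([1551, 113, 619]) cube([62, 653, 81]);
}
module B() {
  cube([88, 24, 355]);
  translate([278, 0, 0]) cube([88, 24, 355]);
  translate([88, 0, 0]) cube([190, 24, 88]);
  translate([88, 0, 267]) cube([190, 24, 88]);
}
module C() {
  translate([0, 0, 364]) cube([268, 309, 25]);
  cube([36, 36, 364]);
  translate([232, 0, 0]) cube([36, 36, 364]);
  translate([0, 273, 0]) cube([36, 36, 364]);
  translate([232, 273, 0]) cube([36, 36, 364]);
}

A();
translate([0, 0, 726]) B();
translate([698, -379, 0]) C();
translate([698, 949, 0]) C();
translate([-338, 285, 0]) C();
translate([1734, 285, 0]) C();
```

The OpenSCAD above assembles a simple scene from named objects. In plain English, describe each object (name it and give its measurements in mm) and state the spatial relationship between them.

A is a rectangular dining table. The top is 1664×879×26 mm with its upper surface at z = 726 mm. It stands on four 62×62 mm square legs, each inset 51 mm from the nearest pair of top edges, running from the floor to the underside of the top. Four apron rails, 62 mm thick and 81 mm tall, run between adjacent legs with their top edges flush with the underside of the top and their outer faces flush with the legs' outer faces.

B is a picture frame with a 190×179 mm rectangular opening (x by z) and a uniform 88 mm border on every side. Frame depth is 24 mm along y. It is built from two vertical stiles running the full outside height and two horizontal rails spanning the gap between the stiles.

C is a four-legged stool. The seat is 268×309 mm, 25 mm thick, top at z = 389 mm. It stands on four square legs, each 36×36 mm in cross-section, from z = 0 to the seat underside, each flush with a corner of the seat.

The picture frame is on top of the table. Four stools sit around the table at the −y, +y, −x, +x sides.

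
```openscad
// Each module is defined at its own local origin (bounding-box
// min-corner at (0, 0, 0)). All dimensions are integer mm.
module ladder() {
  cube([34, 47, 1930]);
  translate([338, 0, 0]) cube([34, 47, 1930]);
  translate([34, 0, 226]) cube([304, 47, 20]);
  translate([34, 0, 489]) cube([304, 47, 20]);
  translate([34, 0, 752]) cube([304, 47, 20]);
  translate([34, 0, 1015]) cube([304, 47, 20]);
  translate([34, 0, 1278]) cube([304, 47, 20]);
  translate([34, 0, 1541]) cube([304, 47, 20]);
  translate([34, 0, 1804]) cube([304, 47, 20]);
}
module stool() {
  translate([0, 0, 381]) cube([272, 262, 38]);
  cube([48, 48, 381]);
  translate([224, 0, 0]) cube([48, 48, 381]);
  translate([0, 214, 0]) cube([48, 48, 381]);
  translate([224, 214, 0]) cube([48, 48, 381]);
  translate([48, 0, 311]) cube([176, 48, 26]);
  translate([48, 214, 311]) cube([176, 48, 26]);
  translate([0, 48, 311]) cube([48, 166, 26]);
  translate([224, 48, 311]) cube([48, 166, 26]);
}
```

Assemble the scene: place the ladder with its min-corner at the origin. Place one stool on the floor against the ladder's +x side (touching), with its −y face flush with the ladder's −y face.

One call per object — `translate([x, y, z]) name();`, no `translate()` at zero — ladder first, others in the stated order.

ladder();
translate([372, 0, 0]) stool();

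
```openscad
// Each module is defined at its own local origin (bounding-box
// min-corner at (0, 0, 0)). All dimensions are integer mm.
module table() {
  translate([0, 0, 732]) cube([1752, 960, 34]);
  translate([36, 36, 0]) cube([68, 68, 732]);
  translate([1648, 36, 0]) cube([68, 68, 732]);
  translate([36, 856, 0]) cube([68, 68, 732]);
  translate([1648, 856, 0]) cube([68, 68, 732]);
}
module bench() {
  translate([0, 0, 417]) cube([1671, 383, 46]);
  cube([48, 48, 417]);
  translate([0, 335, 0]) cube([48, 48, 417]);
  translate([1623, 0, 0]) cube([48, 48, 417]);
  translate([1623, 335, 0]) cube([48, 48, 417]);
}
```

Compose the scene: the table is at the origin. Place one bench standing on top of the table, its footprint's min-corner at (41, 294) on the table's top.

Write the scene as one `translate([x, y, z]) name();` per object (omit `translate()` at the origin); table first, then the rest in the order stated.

table();
translate([41, 294, 766]) bench();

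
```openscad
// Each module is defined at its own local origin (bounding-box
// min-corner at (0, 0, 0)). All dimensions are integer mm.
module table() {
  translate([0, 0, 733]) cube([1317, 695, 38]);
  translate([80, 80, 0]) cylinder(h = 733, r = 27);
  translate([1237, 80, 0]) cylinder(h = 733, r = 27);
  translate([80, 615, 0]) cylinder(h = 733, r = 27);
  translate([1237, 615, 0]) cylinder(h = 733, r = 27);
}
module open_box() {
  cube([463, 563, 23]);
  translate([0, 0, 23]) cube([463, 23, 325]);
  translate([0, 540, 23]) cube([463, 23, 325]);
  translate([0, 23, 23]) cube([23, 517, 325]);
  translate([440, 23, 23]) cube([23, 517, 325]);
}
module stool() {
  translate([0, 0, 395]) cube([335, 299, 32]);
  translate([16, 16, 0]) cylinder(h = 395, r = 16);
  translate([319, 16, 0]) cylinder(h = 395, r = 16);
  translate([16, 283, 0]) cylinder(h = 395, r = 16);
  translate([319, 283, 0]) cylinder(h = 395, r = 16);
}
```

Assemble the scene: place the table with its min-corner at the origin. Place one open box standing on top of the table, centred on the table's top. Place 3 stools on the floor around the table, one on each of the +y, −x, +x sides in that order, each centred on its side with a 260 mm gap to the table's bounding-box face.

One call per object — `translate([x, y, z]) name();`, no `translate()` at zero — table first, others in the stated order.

table();
translate([427, 66, 771]) open_box();
translate([491, 955, 0]) stool();
translate([-595, 198, 0]) stool();
translate([1577, 198, 0]) stool();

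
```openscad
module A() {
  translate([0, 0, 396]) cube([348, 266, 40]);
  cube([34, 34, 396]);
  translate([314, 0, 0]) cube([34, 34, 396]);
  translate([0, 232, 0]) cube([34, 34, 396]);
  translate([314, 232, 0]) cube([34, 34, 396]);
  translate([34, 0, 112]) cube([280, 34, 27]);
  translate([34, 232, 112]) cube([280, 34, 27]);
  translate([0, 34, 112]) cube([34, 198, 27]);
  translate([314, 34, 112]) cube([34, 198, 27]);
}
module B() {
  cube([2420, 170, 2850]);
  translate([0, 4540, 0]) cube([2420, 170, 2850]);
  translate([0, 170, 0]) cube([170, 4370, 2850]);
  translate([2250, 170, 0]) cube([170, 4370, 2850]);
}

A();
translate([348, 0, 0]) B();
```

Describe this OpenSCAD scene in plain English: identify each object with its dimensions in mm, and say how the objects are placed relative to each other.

A is a four-legged stool. The seat is 348×266 mm, 40 mm thick, top at z = 436 mm. It stands on four square legs, each 34×34 mm in cross-section, from z = 0 to the seat underside, each flush with a corner of the seat. Four stretchers, 34 mm wide and 27 mm tall, connect adjacent legs with their undersides at z = 112 mm, each running between the inner faces of the legs it joins and aligned with the legs' outer faces on the other axis.

B is a box-shaped house frame (walls only): outside footprint 2420×4710 mm, wall height 2850 mm, wall thickness 170 mm. The two y-facing walls run the full x-width; the two x-facing walls fit between the inner faces of the y-facing walls.

The house frame is against the stool's +x side, with their −y faces flush.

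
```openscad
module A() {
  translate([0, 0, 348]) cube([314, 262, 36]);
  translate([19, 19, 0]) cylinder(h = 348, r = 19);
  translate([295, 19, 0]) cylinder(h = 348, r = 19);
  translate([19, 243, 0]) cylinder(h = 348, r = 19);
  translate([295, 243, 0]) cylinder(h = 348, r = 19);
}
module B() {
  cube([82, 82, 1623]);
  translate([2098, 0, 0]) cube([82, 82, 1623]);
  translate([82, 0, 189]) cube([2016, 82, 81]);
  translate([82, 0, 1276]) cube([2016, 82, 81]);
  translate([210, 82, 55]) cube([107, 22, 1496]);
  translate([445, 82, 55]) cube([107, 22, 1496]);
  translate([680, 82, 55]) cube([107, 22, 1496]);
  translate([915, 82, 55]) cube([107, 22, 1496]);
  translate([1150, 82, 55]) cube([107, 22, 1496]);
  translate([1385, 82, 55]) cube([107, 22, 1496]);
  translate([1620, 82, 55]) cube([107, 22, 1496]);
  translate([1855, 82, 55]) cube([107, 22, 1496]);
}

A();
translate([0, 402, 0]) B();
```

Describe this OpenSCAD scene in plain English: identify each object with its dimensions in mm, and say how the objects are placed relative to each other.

A is a four-legged stool. The seat is a 314×262×36 mm slab whose top surface is at z = 384 mm; four round legs, each 38 mm in diameter, run from the floor (z = 0) to the underside of the seat, each leg's axis is inset half a diameter from the nearest pair of seat edges (so the leg's bounding box is flush with the corner).

B is a fence section. Two 82×82 mm posts, 1623 mm tall, stand on the floor with a clear span of 2016 mm between their inner faces. Two horizontal rails of 82×81 mm section span the gap between the posts with their undersides at z = 189 mm and z = 1276 mm, flush with the posts' −y face. 8 pickets, each 107 mm wide, 22 mm thick and 1496 mm tall, are fixed to the +y face of the rails with their bottoms at z = 55 mm, evenly spaced across the span with equal gaps (rounded down to the nearest mm) at the −x end and between each pair — any rounding remainder accumulates at the +x end.

The fence section is on the floor beside the stool on its +y side.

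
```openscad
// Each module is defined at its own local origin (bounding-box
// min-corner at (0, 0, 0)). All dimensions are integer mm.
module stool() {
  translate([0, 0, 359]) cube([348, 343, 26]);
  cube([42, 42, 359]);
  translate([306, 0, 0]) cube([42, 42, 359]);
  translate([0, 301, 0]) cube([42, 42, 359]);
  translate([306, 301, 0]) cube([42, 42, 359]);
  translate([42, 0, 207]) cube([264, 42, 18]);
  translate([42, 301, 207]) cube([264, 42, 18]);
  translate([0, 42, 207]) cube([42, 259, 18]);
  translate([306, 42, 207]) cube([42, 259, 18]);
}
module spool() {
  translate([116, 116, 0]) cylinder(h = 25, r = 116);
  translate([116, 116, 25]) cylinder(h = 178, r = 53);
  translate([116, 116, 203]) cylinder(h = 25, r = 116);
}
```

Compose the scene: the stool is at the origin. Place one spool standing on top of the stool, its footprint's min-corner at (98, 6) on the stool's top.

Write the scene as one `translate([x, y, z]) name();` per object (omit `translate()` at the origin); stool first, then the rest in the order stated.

stool();
translate([98, 6, 385]) spool();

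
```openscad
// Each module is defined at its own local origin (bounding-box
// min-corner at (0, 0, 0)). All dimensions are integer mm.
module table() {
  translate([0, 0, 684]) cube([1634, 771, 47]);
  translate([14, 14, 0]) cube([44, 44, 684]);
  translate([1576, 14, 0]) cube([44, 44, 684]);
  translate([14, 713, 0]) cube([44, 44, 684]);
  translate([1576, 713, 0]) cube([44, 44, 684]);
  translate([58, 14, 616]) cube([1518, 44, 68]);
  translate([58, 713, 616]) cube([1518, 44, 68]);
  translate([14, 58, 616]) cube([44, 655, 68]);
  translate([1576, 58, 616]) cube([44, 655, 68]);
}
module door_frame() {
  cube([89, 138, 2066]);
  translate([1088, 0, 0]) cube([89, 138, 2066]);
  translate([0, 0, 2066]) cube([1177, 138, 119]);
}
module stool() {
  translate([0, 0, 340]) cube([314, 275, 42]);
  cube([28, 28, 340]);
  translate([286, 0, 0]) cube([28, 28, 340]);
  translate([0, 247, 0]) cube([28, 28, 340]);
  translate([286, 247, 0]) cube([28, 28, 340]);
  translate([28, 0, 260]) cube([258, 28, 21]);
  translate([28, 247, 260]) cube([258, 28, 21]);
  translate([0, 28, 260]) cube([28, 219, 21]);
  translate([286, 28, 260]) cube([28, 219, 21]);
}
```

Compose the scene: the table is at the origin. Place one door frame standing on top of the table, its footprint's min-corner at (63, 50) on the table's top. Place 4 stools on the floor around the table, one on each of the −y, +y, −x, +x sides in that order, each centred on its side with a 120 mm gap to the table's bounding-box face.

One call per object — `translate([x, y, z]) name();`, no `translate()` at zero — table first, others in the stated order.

table();
translate([63, 50, 731]) door_frame();
translate([660, -395, 0]) stool();
translate([660, 891, 0]) stool();
translate([-434, 248, 0]) stool();
translate([1754, 248, 0]) stool();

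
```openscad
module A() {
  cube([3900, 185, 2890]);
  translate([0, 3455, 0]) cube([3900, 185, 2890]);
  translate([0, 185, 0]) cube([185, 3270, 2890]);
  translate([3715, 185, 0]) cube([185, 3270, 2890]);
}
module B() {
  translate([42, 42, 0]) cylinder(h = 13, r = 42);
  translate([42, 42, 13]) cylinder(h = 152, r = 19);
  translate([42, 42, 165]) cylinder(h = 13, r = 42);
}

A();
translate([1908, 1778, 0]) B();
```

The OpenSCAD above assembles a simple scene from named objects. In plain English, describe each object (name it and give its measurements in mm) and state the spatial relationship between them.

A is the wall frame of a small rectangular building: four walls, each 2890 mm tall and 185 mm thick, enclosing a footprint 3900 mm (x) by 3640 mm (y) outside-to-outside, with no floor or roof. The front and back walls (the −y and +y sides) span the full width; the two side walls fit between them.

B is a spool: two coaxial disc flanges of radius 42 mm and thickness 13 mm, joined by a core cylinder of radius 19 mm and height 152 mm. The lower flange rests on z = 0 and the three cylinders share a vertical axis.

The spool sits inside the house frame, centred.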